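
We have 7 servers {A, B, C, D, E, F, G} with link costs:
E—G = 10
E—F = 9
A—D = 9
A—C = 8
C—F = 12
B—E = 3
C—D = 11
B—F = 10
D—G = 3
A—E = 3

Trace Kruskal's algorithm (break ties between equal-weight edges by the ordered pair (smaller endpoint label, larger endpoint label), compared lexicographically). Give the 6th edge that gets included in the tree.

E-F

Kruskal's algorithm — process edges by increasing weight (ties by edge label):
A—E (3): add — endpoints in different components.
B—E (3): add — endpoints in different components.
D—G (3): add — endpoints in different components.
A—C (8): add — endpoints in different components.
A—D (9): add — endpoints in different components.
E—F (9): add — endpoints in different components.
The 6th edge added is E—F.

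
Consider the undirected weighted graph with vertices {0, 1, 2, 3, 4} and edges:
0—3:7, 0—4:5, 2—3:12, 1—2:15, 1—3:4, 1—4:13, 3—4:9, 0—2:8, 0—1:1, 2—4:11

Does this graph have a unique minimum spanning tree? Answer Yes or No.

Kruskal: consider edges lightest-first.
0—1 (1): add. Components now {0,1} {2} {3} {4}
1—3 (4): add. Components now {0,1,3} {2} {4}
0—4 (5): add. Components now {0,1,3,4} {2}
0—3 (7): skip — 0 and 3 already connected.
0—2 (8): add. Components now {0,1,2,3,4}
Every non-tree edge has weight strictly greater than the heaviest edge on the tree path between its endpoints, so the MST is unique.

Yes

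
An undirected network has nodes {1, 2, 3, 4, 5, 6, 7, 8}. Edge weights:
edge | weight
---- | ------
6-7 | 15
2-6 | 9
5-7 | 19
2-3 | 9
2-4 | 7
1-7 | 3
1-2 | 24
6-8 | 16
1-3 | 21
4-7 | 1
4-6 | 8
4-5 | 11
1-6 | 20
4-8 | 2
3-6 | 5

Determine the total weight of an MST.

Grow the tree from 7 using Prim:
Step 1: cheapest edge leaving the tree is 4-7 (1); add 4.
Step 2: cheapest edge leaving the tree is 4-8 (2); add 8.
Step 3: cheapest edge leaving the tree is 1-7 (3); add 1.
Step 4: cheapest edge leaving the tree is 2-4 (7); add 2.
Step 5: cheapest edge leaving the tree is 4-6 (8); add 6.
Step 6: cheapest edge leaving the tree is 3-6 (5); add 3.
Step 7: cheapest edge leaving the tree is 4-5 (11); add 5.
MST edges: 4-7, 4-8, 1-7, 2-4, 4-6, 3-6, 4-5; total weight 1+2+3+7+8+5+11 = 37.

37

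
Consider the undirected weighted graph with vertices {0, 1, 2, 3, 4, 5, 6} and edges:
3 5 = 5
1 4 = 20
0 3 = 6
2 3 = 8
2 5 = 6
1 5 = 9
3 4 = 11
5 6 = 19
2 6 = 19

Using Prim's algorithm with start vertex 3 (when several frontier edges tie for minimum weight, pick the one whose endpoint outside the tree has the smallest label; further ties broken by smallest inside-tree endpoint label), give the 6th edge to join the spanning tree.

Grow the tree from 3 using Prim:
Step 1: cheapest edge leaving the tree is 3 5 (5); add 5.
Step 2: cheapest edge leaving the tree is 0 3 (6); add 0.
Step 3: cheapest edge leaving the tree is 2 5 (6); add 2.
Step 4: cheapest edge leaving the tree is 1 5 (9); add 1.
Step 5: cheapest edge leaving the tree is 3 4 (11); add 4.
Step 6: cheapest edge leaving the tree is 2 6 (19); add 6.
The 6th edge added is 2 6.

2-6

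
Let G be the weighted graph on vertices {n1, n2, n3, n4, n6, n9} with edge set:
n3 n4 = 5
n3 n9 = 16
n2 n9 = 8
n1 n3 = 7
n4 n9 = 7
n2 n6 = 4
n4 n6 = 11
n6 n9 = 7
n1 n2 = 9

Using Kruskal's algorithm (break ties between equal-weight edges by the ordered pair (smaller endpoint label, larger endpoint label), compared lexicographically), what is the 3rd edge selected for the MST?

n1-n3

Kruskal: consider edges lightest-first.
n2 n6 (4): add. Components now {n9} {n2,n6} {n3} {n1} {n4}
n3 n4 (5): add. Components now {n9} {n2,n6} {n3,n4} {n1}
n1 n3 (7): add. Components now {n9} {n2,n6} {n1,n3,n4}
n4 n9 (7): add. Components now {n1,n3,n4,n9} {n2,n6}
n6 n9 (7): add. Components now {n1,n2,n3,n4,n6,n9}
The 3rd edge added is n1 n3.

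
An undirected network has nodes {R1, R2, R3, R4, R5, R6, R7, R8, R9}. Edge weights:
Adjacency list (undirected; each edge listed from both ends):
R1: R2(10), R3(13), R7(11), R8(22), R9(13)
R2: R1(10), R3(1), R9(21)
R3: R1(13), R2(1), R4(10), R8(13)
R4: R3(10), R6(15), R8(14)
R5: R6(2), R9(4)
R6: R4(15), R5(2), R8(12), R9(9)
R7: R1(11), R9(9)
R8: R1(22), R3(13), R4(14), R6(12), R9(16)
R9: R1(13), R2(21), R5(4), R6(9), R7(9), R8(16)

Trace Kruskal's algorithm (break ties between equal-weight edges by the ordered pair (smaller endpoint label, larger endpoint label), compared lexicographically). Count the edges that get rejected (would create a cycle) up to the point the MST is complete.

Sort edges by weight, then run Kruskal:
R2 R3 (1): add — endpoints in different components.
R5 R6 (2): add — endpoints in different components.
R5 R9 (4): add — endpoints in different components.
R6 R9 (9): skip — R6 and R9 already connected.
R7 R9 (9): add — endpoints in different components.
R1 R2 (10): add — endpoints in different components.
R3 R4 (10): add — endpoints in different components.
R1 R7 (11): add — endpoints in different components.
R6 R8 (12): add — endpoints in different components.
Edges rejected before the tree was complete: 1.

1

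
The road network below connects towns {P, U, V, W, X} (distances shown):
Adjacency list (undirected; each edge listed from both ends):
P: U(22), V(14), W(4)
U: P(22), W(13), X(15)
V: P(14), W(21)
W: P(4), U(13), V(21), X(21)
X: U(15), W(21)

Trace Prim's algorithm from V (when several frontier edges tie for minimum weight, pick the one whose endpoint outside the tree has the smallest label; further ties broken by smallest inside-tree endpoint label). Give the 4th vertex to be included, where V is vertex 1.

U

Prim, starting at V.
Step 1: cheapest edge leaving the tree is P-V (14); add P.
Step 2: cheapest edge leaving the tree is P-W (4); add W.
Step 3: cheapest edge leaving the tree is U-W (13); add U.
Step 4: cheapest edge leaving the tree is U-X (15); add X.
Vertex order: V, P, W, U, X. The 4th vertex is U.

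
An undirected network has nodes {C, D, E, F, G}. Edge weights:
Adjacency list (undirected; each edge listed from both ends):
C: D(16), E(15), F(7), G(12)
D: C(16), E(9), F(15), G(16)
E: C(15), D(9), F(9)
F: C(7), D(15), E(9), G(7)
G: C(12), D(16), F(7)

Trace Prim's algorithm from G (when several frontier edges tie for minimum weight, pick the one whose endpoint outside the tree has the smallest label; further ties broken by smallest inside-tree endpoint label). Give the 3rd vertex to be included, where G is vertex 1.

C

Prim's algorithm from G:
Step 1: frontier [F G 7, C G 12, D G 16] → take F G (7); add F.
Step 2: frontier [C F 7, E F 9, D F 15, C G 12, D G 16] → take C F (7); add C.
Step 3: frontier [C E 15, C D 16, E F 9, D F 15, D G 16] → take E F (9); add E.
Step 4: frontier [C D 16, D E 9, D F 15, D G 16] → take D E (9); add D.
Vertex order: G, F, C, E, D. The 3rd vertex is C.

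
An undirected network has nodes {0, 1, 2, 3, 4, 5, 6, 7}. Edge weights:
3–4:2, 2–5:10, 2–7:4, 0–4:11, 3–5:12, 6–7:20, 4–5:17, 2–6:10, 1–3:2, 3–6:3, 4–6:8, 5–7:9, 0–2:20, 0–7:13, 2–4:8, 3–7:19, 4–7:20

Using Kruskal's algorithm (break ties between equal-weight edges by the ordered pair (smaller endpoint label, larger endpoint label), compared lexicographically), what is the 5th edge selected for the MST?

Kruskal: consider edges lightest-first.
1–3 (2): add — endpoints in different components.
3–4 (2): add — endpoints in different components.
3–6 (3): add — endpoints in different components.
2–7 (4): add — endpoints in different components.
2–4 (8): add — endpoints in different components.
4–6 (8): skip — 4 and 6 already connected.
5–7 (9): add — endpoints in different components.
2–5 (10): skip — 2 and 5 already connected.
2–6 (10): skip — 2 and 6 already connected.
0–4 (11): add — endpoints in different components.
The 5th edge added is 2–4.

2-4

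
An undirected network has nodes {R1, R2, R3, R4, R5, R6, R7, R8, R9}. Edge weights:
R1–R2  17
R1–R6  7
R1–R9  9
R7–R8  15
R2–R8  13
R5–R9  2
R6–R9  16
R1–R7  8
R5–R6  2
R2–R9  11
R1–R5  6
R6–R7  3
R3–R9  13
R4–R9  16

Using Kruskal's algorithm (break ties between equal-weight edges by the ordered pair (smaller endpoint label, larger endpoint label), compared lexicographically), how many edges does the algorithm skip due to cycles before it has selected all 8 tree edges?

Sort edges by weight, then run Kruskal:
R5–R6 (2): add — endpoints in different components.
R5–R9 (2): add — endpoints in different components.
R6–R7 (3): add — endpoints in different components.
R1–R5 (6): add — endpoints in different components.
R1–R6 (7): skip — R1 and R6 already connected.
R1–R7 (8): skip — R1 and R7 already connected.
R1–R9 (9): skip — R1 and R9 already connected.
R2–R9 (11): add — endpoints in different components.
R2–R8 (13): add — endpoints in different components.
R3–R9 (13): add — endpoints in different components.
R7–R8 (15): skip — R7 and R8 already connected.
R4–R9 (16): add — endpoints in different components.
Edges rejected before the tree was complete: 4.

4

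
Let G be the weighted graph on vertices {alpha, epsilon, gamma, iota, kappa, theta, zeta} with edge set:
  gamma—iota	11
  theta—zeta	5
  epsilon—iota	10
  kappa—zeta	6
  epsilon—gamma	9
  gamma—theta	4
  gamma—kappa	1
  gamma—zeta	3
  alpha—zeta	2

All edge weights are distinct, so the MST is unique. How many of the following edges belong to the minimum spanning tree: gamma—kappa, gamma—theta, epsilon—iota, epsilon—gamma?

Kruskal: consider edges lightest-first.
gamma—kappa (1): add. Components now {epsilon} {gamma,kappa} {zeta} {iota} {theta} {alpha}
alpha—zeta (2): add. Components now {epsilon} {gamma,kappa} {alpha,zeta} {iota} {theta}
gamma—zeta (3): add. Components now {epsilon} {alpha,gamma,kappa,zeta} {iota} {theta}
gamma—theta (4): add. Components now {epsilon} {alpha,gamma,kappa,theta,zeta} {iota}
theta—zeta (5): skip — zeta and theta already connected.
kappa—zeta (6): skip — kappa and zeta already connected.
epsilon—gamma (9): add. Components now {alpha,epsilon,gamma,kappa,theta,zeta} {iota}
epsilon—iota (10): add. Components now {alpha,epsilon,gamma,iota,kappa,theta,zeta}
MST edge set: {gamma—kappa, alpha—zeta, gamma—zeta, gamma—theta, epsilon—gamma, epsilon—iota}.
Of the listed edges, {gamma—kappa, gamma—theta, epsilon—iota, epsilon—gamma} are in the MST → 4.

4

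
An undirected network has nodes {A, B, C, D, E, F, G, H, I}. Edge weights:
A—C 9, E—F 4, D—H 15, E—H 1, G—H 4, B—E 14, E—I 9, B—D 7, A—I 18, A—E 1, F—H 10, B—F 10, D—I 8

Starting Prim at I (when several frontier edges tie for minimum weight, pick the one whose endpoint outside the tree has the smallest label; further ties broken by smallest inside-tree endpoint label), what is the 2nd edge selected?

Prim, starting at I.
Step 1: frontier [D—I 8, E—I 9, A—I 18] → take D—I (8); add D.
Step 2: frontier [B—D 7, D—H 15, E—I 9, A—I 18] → take B—D (7); add B.
Step 3: frontier [B—F 10, B—E 14, D—H 15, E—I 9, A—I 18] → take E—I (9); add E.
Step 4: frontier [B—F 10, D—H 15, A—E 1, E—H 1, E—F 4, A—I 18] → take A—E (1); add A.
Step 5: frontier [A—C 9, B—F 10, D—H 15, E—H 1, E—F 4] → take E—H (1); add H.
Step 6: frontier [A—C 9, B—F 10, E—F 4, G—H 4, F—H 10] → take E—F (4); add F.
Step 7: frontier [A—C 9, G—H 4] → take G—H (4); add G.
Step 8: frontier [A—C 9] → take A—C (9); add C.
The 2nd edge added is B—D.

B-D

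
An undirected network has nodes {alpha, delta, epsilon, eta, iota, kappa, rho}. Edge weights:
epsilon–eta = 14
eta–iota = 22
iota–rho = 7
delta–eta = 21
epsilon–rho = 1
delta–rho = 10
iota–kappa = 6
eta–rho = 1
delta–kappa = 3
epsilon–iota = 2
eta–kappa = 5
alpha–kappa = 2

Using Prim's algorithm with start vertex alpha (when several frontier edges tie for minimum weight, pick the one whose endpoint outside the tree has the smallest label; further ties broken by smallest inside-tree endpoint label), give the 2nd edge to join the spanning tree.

delta-kappa

Prim, starting at alpha.
Step 1: frontier [alpha–kappa 2] → take alpha–kappa (2); add kappa.
Step 2: frontier [delta–kappa 3, eta–kappa 5, iota–kappa 6] → take delta–kappa (3); add delta.
Step 3: frontier [delta–rho 10, delta–eta 21, eta–kappa 5, iota–kappa 6] → take eta–kappa (5); add eta.
Step 4: frontier [delta–rho 10, eta–rho 1, epsilon–eta 14, eta–iota 22, iota–kappa 6] → take eta–rho (1); add rho.
Step 5: frontier [epsilon–eta 14, eta–iota 22, iota–kappa 6, epsilon–rho 1, iota–rho 7] → take epsilon–rho (1); add epsilon.
Step 6: frontier [epsilon–iota 2, eta–iota 22, iota–kappa 6, iota–rho 7] → take epsilon–iota (2); add iota.
The 2nd edge added is delta–kappa.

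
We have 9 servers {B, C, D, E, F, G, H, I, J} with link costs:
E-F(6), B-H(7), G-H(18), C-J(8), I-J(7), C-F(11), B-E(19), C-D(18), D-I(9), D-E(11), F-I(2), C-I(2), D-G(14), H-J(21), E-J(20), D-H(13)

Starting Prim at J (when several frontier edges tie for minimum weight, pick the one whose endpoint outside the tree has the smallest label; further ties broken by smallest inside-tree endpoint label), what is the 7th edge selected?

Prim's algorithm from J:
Step 1: cheapest edge leaving the tree is I-J (7); add I.
Step 2: cheapest edge leaving the tree is C-I (2); add C.
Step 3: cheapest edge leaving the tree is F-I (2); add F.
Step 4: cheapest edge leaving the tree is E-F (6); add E.
Step 5: cheapest edge leaving the tree is D-I (9); add D.
Step 6: cheapest edge leaving the tree is D-H (13); add H.
Step 7: cheapest edge leaving the tree is B-H (7); add B.
Step 8: cheapest edge leaving the tree is D-G (14); add G.
The 7th edge added is B-H.

B-H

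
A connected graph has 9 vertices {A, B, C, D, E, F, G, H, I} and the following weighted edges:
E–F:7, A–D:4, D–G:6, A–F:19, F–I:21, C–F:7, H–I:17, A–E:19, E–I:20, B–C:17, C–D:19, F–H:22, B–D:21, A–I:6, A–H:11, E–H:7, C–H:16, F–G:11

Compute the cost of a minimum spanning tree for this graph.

Grow the tree from G using Prim:
Step 1: cheapest edge leaving the tree is D–G (6); add D.
Step 2: cheapest edge leaving the tree is A–D (4); add A.
Step 3: cheapest edge leaving the tree is A–I (6); add I.
Step 4: cheapest edge leaving the tree is F–G (11); add F.
Step 5: cheapest edge leaving the tree is C–F (7); add C.
Step 6: cheapest edge leaving the tree is E–F (7); add E.
Step 7: cheapest edge leaving the tree is E–H (7); add H.
Step 8: cheapest edge leaving the tree is B–C (17); add B.
MST edges: D–G, A–D, A–I, F–G, C–F, E–F, E–H, B–C; total weight 6+4+6+11+7+7+7+17 = 65.

65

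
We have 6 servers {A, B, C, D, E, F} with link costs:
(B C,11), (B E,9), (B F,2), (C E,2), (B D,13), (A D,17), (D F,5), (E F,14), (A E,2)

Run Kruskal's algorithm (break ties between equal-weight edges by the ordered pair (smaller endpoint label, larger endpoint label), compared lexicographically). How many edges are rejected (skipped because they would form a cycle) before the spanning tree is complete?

0

Kruskal's algorithm — process edges by increasing weight (ties by edge label):
A E (2): add. Components now {A,E} {B} {C} {D} {F}
B F (2): add. Components now {A,E} {B,F} {C} {D}
C E (2): add. Components now {A,C,E} {B,F} {D}
D F (5): add. Components now {A,C,E} {B,D,F}
B E (9): add. Components now {A,B,C,D,E,F}
Edges rejected before the tree was complete: 0.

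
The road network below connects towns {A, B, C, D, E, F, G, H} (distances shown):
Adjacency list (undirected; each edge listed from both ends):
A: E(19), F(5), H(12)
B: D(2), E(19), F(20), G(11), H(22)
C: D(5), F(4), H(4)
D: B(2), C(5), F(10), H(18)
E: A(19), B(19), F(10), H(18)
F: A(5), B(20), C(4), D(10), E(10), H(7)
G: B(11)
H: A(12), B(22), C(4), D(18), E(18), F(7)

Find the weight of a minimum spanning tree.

41

Prim, starting at C.
Step 1: cheapest edge leaving the tree is C–F (4); add F.
Step 2: cheapest edge leaving the tree is C–H (4); add H.
Step 3: cheapest edge leaving the tree is A–F (5); add A.
Step 4: cheapest edge leaving the tree is C–D (5); add D.
Step 5: cheapest edge leaving the tree is B–D (2); add B.
Step 6: cheapest edge leaving the tree is E–F (10); add E.
Step 7: cheapest edge leaving the tree is B–G (11); add G.
MST edges: C–F, C–H, A–F, C–D, B–D, E–F, B–G; total weight 4+4+5+5+2+10+11 = 41.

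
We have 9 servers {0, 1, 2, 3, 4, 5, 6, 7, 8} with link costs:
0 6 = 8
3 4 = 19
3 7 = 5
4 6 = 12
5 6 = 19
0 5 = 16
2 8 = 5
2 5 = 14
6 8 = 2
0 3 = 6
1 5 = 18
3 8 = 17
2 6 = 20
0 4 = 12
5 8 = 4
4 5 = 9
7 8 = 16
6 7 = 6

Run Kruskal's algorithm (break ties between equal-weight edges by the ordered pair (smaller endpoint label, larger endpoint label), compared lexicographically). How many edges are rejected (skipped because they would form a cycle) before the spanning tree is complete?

Sort edges by weight, then run Kruskal:
6 8 (2): add — endpoints in different components.
5 8 (4): add — endpoints in different components.
2 8 (5): add — endpoints in different components.
3 7 (5): add — endpoints in different components.
0 3 (6): add — endpoints in different components.
6 7 (6): add — endpoints in different components.
0 6 (8): skip — 0 and 6 already connected.
4 5 (9): add — endpoints in different components.
0 4 (12): skip — 0 and 4 already connected.
4 6 (12): skip — 4 and 6 already connected.
2 5 (14): skip — 2 and 5 already connected.
0 5 (16): skip — 0 and 5 already connected.
7 8 (16): skip — 7 and 8 already connected.
3 8 (17): skip — 3 and 8 already connected.
1 5 (18): add — endpoints in different components.
Edges rejected before the tree was complete: 7.

7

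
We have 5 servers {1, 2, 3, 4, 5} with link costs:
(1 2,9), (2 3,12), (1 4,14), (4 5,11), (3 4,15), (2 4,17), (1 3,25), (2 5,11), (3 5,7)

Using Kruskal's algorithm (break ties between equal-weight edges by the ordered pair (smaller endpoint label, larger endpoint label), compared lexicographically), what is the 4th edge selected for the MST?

Sort edges by weight, then run Kruskal:
3 5 (7): add — endpoints in different components.
1 2 (9): add — endpoints in different components.
2 5 (11): add — endpoints in different components.
4 5 (11): add — endpoints in different components.
The 4th edge added is 4 5.

4-5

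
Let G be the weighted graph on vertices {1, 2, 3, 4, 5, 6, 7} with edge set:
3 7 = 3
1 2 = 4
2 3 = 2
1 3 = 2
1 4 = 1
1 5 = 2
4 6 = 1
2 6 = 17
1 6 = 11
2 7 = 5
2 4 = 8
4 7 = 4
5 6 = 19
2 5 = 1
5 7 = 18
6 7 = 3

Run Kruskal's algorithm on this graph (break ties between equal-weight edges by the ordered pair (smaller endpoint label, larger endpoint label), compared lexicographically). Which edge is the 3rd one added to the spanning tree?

Kruskal's algorithm — process edges by increasing weight (ties by edge label):
1 4 (1): add — endpoints in different components.
2 5 (1): add — endpoints in different components.
4 6 (1): add — endpoints in different components.
1 3 (2): add — endpoints in different components.
1 5 (2): add — endpoints in different components.
2 3 (2): skip — 2 and 3 already connected.
3 7 (3): add — endpoints in different components.
The 3rd edge added is 4 6.

4-6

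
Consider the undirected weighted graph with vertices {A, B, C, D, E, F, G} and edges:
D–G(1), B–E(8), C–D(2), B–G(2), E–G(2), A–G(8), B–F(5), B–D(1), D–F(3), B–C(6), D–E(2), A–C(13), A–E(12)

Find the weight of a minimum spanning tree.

17

Sort edges by weight, then run Kruskal:
B–D (1): add — endpoints in different components.
D–G (1): add — endpoints in different components.
B–G (2): skip — B and G already connected.
C–D (2): add — endpoints in different components.
D–E (2): add — endpoints in different components.
E–G (2): skip — E and G already connected.
D–F (3): add — endpoints in different components.
B–F (5): skip — B and F already connected.
B–C (6): skip — B and C already connected.
A–G (8): add — endpoints in different components.
MST edges: B–D, D–G, C–D, D–E, D–F, A–G; total weight 1+1+2+2+3+8 = 17.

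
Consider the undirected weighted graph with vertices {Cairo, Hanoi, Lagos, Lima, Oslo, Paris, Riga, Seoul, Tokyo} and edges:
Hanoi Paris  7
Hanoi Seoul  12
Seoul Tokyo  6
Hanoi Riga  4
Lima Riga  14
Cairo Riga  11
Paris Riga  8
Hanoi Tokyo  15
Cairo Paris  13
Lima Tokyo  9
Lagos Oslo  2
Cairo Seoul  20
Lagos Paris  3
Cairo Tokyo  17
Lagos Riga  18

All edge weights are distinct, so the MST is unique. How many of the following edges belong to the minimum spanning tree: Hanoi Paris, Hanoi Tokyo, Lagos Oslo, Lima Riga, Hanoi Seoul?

Kruskal's algorithm — process edges by increasing weight (ties by edge label):
Lagos Oslo (2): add — endpoints in different components.
Lagos Paris (3): add — endpoints in different components.
Hanoi Riga (4): add — endpoints in different components.
Seoul Tokyo (6): add — endpoints in different components.
Hanoi Paris (7): add — endpoints in different components.
Paris Riga (8): skip — Riga and Paris already connected.
Lima Tokyo (9): add — endpoints in different components.
Cairo Riga (11): add — endpoints in different components.
Hanoi Seoul (12): add — endpoints in different components.
MST edge set: {Lagos Oslo, Lagos Paris, Hanoi Riga, Seoul Tokyo, Hanoi Paris, Lima Tokyo, Cairo Riga, Hanoi Seoul}.
Of the listed edges, {Hanoi Paris, Lagos Oslo, Hanoi Seoul} are in the MST → 3.

3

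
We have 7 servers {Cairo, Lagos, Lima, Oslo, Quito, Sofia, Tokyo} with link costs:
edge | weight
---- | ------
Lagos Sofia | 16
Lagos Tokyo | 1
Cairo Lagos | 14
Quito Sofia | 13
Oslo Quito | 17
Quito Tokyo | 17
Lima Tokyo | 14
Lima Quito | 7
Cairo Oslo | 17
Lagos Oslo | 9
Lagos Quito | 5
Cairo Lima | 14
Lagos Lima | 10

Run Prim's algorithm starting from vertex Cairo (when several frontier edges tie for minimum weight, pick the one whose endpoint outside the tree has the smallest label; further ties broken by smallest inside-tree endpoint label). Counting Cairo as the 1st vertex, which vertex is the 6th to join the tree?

Prim's algorithm from Cairo:
Step 1: cheapest edge leaving the tree is Cairo Lagos (14); add Lagos.
Step 2: cheapest edge leaving the tree is Lagos Tokyo (1); add Tokyo.
Step 3: cheapest edge leaving the tree is Lagos Quito (5); add Quito.
Step 4: cheapest edge leaving the tree is Lima Quito (7); add Lima.
Step 5: cheapest edge leaving the tree is Lagos Oslo (9); add Oslo.
Step 6: cheapest edge leaving the tree is Quito Sofia (13); add Sofia.
Vertex order: Cairo, Lagos, Tokyo, Quito, Lima, Oslo, Sofia. The 6th vertex is Oslo.

Oslo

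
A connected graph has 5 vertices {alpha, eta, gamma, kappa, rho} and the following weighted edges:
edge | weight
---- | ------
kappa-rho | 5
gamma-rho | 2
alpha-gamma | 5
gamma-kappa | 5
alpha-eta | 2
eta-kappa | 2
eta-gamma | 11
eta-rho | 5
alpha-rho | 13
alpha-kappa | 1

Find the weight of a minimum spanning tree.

Grow the tree from eta using Prim:
Step 1: cheapest edge leaving the tree is alpha-eta (2); add alpha.
Step 2: cheapest edge leaving the tree is alpha-kappa (1); add kappa.
Step 3: cheapest edge leaving the tree is alpha-gamma (5); add gamma.
Step 4: cheapest edge leaving the tree is gamma-rho (2); add rho.
MST edges: alpha-eta, alpha-kappa, alpha-gamma, gamma-rho; total weight 2+1+5+2 = 10.

10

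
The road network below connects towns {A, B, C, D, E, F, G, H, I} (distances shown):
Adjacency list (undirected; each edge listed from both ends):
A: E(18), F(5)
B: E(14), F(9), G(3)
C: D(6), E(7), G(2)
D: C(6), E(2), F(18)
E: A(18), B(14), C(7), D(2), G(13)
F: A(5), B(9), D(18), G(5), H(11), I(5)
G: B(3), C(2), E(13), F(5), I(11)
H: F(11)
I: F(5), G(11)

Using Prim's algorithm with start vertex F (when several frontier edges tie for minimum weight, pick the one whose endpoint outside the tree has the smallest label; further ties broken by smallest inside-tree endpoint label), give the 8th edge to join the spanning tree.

F-H

Prim's algorithm from F:
Step 1: cheapest edge leaving the tree is A-F (5); add A.
Step 2: cheapest edge leaving the tree is F-G (5); add G.
Step 3: cheapest edge leaving the tree is C-G (2); add C.
Step 4: cheapest edge leaving the tree is B-G (3); add B.
Step 5: cheapest edge leaving the tree is F-I (5); add I.
Step 6: cheapest edge leaving the tree is C-D (6); add D.
Step 7: cheapest edge leaving the tree is D-E (2); add E.
Step 8: cheapest edge leaving the tree is F-H (11); add H.
The 8th edge added is F-H.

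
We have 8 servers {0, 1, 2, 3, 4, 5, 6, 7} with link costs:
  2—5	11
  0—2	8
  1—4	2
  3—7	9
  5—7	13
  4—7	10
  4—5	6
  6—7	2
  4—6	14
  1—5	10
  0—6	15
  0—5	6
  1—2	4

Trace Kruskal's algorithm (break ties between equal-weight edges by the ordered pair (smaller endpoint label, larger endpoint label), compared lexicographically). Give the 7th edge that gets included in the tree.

Kruskal's algorithm — process edges by increasing weight (ties by edge label):
1—4 (2): add — endpoints in different components.
6—7 (2): add — endpoints in different components.
1—2 (4): add — endpoints in different components.
0—5 (6): add — endpoints in different components.
4—5 (6): add — endpoints in different components.
0—2 (8): skip — 0 and 2 already connected.
3—7 (9): add — endpoints in different components.
1—5 (10): skip — 1 and 5 already connected.
4—7 (10): add — endpoints in different components.
The 7th edge added is 4—7.

4-7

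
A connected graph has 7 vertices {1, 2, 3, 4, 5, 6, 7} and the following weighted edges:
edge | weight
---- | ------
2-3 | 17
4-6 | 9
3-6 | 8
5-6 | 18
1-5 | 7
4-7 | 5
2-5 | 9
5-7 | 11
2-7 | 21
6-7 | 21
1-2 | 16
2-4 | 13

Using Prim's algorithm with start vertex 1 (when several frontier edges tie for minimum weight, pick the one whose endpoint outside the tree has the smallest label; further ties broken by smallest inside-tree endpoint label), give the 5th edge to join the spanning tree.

4-6

Grow the tree from 1 using Prim:
Step 1: frontier [1-5 7, 1-2 16] → take 1-5 (7); add 5.
Step 2: frontier [1-2 16, 2-5 9, 5-7 11, 5-6 18] → take 2-5 (9); add 2.
Step 3: frontier [2-4 13, 2-3 17, 2-7 21, 5-7 11, 5-6 18] → take 5-7 (11); add 7.
Step 4: frontier [2-4 13, 2-3 17, 5-6 18, 4-7 5, 6-7 21] → take 4-7 (5); add 4.
Step 5: frontier [2-3 17, 4-6 9, 5-6 18, 6-7 21] → take 4-6 (9); add 6.
Step 6: frontier [2-3 17, 3-6 8] → take 3-6 (8); add 3.
The 5th edge added is 4-6.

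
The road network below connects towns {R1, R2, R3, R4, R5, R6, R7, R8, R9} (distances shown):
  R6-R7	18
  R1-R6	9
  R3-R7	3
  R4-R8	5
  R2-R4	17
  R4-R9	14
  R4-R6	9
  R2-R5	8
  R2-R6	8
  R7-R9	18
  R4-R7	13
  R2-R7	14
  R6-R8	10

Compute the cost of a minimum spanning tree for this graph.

Kruskal: consider edges lightest-first.
R3-R7 (3): add — endpoints in different components.
R4-R8 (5): add — endpoints in different components.
R2-R5 (8): add — endpoints in different components.
R2-R6 (8): add — endpoints in different components.
R1-R6 (9): add — endpoints in different components.
R4-R6 (9): add — endpoints in different components.
R6-R8 (10): skip — R8 and R6 already connected.
R4-R7 (13): add — endpoints in different components.
R2-R7 (14): skip — R2 and R7 already connected.
R4-R9 (14): add — endpoints in different components.
MST edges: R3-R7, R4-R8, R2-R5, R2-R6, R1-R6, R4-R6, R4-R7, R4-R9; total weight 3+5+8+8+9+9+13+14 = 69.

69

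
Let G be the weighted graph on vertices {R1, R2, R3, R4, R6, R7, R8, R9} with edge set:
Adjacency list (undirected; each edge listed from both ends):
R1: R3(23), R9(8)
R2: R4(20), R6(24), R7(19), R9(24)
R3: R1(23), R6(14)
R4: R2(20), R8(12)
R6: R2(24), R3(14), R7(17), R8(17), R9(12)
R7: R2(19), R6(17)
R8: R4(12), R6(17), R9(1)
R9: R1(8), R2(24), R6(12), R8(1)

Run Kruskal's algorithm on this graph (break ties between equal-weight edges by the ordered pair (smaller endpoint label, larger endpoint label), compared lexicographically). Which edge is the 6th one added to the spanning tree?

Sort edges by weight, then run Kruskal:
R8–R9 (1): add — endpoints in different components.
R1–R9 (8): add — endpoints in different components.
R4–R8 (12): add — endpoints in different components.
R6–R9 (12): add — endpoints in different components.
R3–R6 (14): add — endpoints in different components.
R6–R7 (17): add — endpoints in different components.
R6–R8 (17): skip — R8 and R6 already connected.
R2–R7 (19): add — endpoints in different components.
The 6th edge added is R6–R7.

R6-R7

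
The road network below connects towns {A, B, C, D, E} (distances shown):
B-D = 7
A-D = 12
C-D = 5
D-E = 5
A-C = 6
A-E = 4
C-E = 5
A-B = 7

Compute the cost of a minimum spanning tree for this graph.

21

Sort edges by weight, then run Kruskal:
A-E (4): add — endpoints in different components.
C-D (5): add — endpoints in different components.
C-E (5): add — endpoints in different components.
D-E (5): skip — D and E already connected.
A-C (6): skip — A and C already connected.
A-B (7): add — endpoints in different components.
MST edges: A-E, C-D, C-E, A-B; total weight 4+5+5+7 = 21.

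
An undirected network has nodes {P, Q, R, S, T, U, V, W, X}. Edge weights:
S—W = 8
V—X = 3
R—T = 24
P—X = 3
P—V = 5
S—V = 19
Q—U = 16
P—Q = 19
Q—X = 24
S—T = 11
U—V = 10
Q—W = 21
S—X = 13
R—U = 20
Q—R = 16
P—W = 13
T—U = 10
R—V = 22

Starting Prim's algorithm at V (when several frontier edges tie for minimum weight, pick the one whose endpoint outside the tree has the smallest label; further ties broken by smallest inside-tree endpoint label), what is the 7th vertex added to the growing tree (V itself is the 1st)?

W

Prim's algorithm from V:
Step 1: cheapest edge leaving the tree is V—X (3); add X.
Step 2: cheapest edge leaving the tree is P—X (3); add P.
Step 3: cheapest edge leaving the tree is U—V (10); add U.
Step 4: cheapest edge leaving the tree is T—U (10); add T.
Step 5: cheapest edge leaving the tree is S—T (11); add S.
Step 6: cheapest edge leaving the tree is S—W (8); add W.
Step 7: cheapest edge leaving the tree is Q—U (16); add Q.
Step 8: cheapest edge leaving the tree is Q—R (16); add R.
Vertex order: V, X, P, U, T, S, W, Q, R. The 7th vertex is W.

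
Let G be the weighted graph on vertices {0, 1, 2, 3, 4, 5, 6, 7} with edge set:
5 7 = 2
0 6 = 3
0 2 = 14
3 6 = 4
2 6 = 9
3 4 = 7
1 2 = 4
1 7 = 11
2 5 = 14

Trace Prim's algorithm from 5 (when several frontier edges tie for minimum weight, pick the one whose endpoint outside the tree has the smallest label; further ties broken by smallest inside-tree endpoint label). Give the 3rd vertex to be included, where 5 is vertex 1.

1

Grow the tree from 5 using Prim:
Step 1: cheapest edge leaving the tree is 5 7 (2); add 7.
Step 2: cheapest edge leaving the tree is 1 7 (11); add 1.
Step 3: cheapest edge leaving the tree is 1 2 (4); add 2.
Step 4: cheapest edge leaving the tree is 2 6 (9); add 6.
Step 5: cheapest edge leaving the tree is 0 6 (3); add 0.
Step 6: cheapest edge leaving the tree is 3 6 (4); add 3.
Step 7: cheapest edge leaving the tree is 3 4 (7); add 4.
Vertex order: 5, 7, 1, 2, 6, 0, 3, 4. The 3rd vertex is 1.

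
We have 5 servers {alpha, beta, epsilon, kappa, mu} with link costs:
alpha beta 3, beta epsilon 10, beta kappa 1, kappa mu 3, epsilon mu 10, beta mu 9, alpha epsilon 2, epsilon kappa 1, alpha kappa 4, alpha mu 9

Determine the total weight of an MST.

Kruskal: consider edges lightest-first.
beta kappa (1): add. Components now {beta,kappa} {mu} {alpha} {epsilon}
epsilon kappa (1): add. Components now {beta,epsilon,kappa} {mu} {alpha}
alpha epsilon (2): add. Components now {alpha,beta,epsilon,kappa} {mu}
alpha beta (3): skip — beta and alpha already connected.
kappa mu (3): add. Components now {alpha,beta,epsilon,kappa,mu}
MST edges: beta kappa, epsilon kappa, alpha epsilon, kappa mu; total weight 1+1+2+3 = 7.

7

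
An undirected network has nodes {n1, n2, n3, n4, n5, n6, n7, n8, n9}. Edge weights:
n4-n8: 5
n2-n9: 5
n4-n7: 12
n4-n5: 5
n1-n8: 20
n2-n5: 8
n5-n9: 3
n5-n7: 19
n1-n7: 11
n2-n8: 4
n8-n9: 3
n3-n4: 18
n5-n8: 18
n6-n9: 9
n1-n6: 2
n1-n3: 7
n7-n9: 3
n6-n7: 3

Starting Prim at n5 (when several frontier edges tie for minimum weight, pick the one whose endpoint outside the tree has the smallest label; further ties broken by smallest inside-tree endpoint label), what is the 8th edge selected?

n1-n3

Grow the tree from n5 using Prim:
Step 1: cheapest edge leaving the tree is n5-n9 (3); add n9.
Step 2: cheapest edge leaving the tree is n7-n9 (3); add n7.
Step 3: cheapest edge leaving the tree is n6-n7 (3); add n6.
Step 4: cheapest edge leaving the tree is n1-n6 (2); add n1.
Step 5: cheapest edge leaving the tree is n8-n9 (3); add n8.
Step 6: cheapest edge leaving the tree is n2-n8 (4); add n2.
Step 7: cheapest edge leaving the tree is n4-n5 (5); add n4.
Step 8: cheapest edge leaving the tree is n1-n3 (7); add n3.
The 8th edge added is n1-n3.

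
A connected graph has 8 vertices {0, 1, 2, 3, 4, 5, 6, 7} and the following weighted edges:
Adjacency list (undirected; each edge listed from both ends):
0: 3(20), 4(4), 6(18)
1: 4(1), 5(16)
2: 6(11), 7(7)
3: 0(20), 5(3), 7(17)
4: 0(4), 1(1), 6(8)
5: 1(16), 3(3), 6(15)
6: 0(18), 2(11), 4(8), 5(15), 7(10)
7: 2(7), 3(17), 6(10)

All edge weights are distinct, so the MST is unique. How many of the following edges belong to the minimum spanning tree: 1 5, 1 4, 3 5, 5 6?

3

Kruskal's algorithm — process edges by increasing weight (ties by edge label):
1 4 (1): add — endpoints in different components.
3 5 (3): add — endpoints in different components.
0 4 (4): add — endpoints in different components.
2 7 (7): add — endpoints in different components.
4 6 (8): add — endpoints in different components.
6 7 (10): add — endpoints in different components.
2 6 (11): skip — 2 and 6 already connected.
5 6 (15): add — endpoints in different components.
MST edge set: {1 4, 3 5, 0 4, 2 7, 4 6, 6 7, 5 6}.
Of the listed edges, {1 4, 3 5, 5 6} are in the MST → 3.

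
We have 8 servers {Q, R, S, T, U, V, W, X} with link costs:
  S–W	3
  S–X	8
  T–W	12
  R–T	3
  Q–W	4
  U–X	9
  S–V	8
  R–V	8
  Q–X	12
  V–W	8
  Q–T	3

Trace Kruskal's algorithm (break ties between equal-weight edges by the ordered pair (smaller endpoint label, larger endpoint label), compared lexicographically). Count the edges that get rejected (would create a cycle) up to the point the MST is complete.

2

Sort edges by weight, then run Kruskal:
Q–T (3): add — endpoints in different components.
R–T (3): add — endpoints in different components.
S–W (3): add — endpoints in different components.
Q–W (4): add — endpoints in different components.
R–V (8): add — endpoints in different components.
S–V (8): skip — S and V already connected.
S–X (8): add — endpoints in different components.
V–W (8): skip — V and W already connected.
U–X (9): add — endpoints in different components.
Edges rejected before the tree was complete: 2.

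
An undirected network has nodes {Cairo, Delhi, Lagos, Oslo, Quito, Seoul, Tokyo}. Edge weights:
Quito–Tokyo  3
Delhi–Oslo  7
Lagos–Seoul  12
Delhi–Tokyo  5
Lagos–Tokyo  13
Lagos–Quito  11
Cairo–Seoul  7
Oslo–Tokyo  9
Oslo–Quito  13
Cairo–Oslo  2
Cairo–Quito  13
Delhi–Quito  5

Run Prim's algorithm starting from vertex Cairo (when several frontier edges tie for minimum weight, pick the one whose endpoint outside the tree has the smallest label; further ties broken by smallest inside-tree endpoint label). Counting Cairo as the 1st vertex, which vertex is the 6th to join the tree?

Seoul

Prim's algorithm from Cairo:
Step 1: frontier [Cairo–Oslo 2, Cairo–Seoul 7, Cairo–Quito 13] → take Cairo–Oslo (2); add Oslo.
Step 2: frontier [Cairo–Seoul 7, Cairo–Quito 13, Delhi–Oslo 7, Oslo–Tokyo 9, Oslo–Quito 13] → take Delhi–Oslo (7); add Delhi.
Step 3: frontier [Cairo–Seoul 7, Cairo–Quito 13, Delhi–Quito 5, Delhi–Tokyo 5, Oslo–Tokyo 9, Oslo–Quito 13] → take Delhi–Quito (5); add Quito.
Step 4: frontier [Cairo–Seoul 7, Delhi–Tokyo 5, Oslo–Tokyo 9, Quito–Tokyo 3, Lagos–Quito 11] → take Quito–Tokyo (3); add Tokyo.
Step 5: frontier [Cairo–Seoul 7, Lagos–Quito 11, Lagos–Tokyo 13] → take Cairo–Seoul (7); add Seoul.
Step 6: frontier [Lagos–Quito 11, Lagos–Seoul 12, Lagos–Tokyo 13] → take Lagos–Quito (11); add Lagos.
Vertex order: Cairo, Oslo, Delhi, Quito, Tokyo, Seoul, Lagos. The 6th vertex is Seoul.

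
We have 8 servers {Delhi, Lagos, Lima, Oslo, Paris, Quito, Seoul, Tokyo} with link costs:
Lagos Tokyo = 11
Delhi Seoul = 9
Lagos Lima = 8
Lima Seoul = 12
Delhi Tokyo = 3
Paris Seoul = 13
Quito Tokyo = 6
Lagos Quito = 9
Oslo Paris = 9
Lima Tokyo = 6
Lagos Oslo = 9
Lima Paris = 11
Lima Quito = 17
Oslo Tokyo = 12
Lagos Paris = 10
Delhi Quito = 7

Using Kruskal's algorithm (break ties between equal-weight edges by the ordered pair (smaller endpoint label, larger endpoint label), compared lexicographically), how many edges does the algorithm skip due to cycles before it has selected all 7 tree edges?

2

Kruskal: consider edges lightest-first.
Delhi Tokyo (3): add — endpoints in different components.
Lima Tokyo (6): add — endpoints in different components.
Quito Tokyo (6): add — endpoints in different components.
Delhi Quito (7): skip — Quito and Delhi already connected.
Lagos Lima (8): add — endpoints in different components.
Delhi Seoul (9): add — endpoints in different components.
Lagos Oslo (9): add — endpoints in different components.
Lagos Quito (9): skip — Lagos and Quito already connected.
Oslo Paris (9): add — endpoints in different components.
Edges rejected before the tree was complete: 2.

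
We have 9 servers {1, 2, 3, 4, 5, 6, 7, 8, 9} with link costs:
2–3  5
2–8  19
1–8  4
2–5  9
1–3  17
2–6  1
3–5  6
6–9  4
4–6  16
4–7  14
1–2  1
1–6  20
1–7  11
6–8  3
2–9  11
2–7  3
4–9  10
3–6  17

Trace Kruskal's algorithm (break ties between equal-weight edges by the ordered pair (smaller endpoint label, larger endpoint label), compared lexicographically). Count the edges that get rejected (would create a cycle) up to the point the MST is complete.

Sort edges by weight, then run Kruskal:
1–2 (1): add — endpoints in different components.
2–6 (1): add — endpoints in different components.
2–7 (3): add — endpoints in different components.
6–8 (3): add — endpoints in different components.
1–8 (4): skip — 1 and 8 already connected.
6–9 (4): add — endpoints in different components.
2–3 (5): add — endpoints in different components.
3–5 (6): add — endpoints in different components.
2–5 (9): skip — 2 and 5 already connected.
4–9 (10): add — endpoints in different components.
Edges rejected before the tree was complete: 2.

2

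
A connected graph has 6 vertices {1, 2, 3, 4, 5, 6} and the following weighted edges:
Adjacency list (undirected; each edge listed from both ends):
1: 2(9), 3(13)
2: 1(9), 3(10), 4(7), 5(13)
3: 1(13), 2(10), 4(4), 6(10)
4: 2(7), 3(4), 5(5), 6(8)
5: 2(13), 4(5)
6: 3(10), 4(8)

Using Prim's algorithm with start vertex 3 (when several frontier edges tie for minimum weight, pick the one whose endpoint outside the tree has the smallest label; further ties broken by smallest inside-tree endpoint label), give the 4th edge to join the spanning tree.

Prim's algorithm from 3:
Step 1: cheapest edge leaving the tree is 3 4 (4); add 4.
Step 2: cheapest edge leaving the tree is 4 5 (5); add 5.
Step 3: cheapest edge leaving the tree is 2 4 (7); add 2.
Step 4: cheapest edge leaving the tree is 4 6 (8); add 6.
Step 5: cheapest edge leaving the tree is 1 2 (9); add 1.
The 4th edge added is 4 6.

4-6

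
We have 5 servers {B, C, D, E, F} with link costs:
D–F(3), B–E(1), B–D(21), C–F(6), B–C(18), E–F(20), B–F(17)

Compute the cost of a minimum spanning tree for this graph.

Sort edges by weight, then run Kruskal:
B–E (1): add. Components now {B,E} {C} {D} {F}
D–F (3): add. Components now {B,E} {C} {D,F}
C–F (6): add. Components now {B,E} {C,D,F}
B–F (17): add. Components now {B,C,D,E,F}
MST edges: B–E, D–F, C–F, B–F; total weight 1+3+6+17 = 27.

27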